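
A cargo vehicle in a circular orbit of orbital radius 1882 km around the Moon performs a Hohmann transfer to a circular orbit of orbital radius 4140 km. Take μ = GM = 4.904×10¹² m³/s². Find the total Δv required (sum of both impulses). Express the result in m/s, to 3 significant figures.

r₁ = 1882 km = 1.882×10⁶ m.
r₂ = 4140 km = 4.140×10⁶ m.
Transfer ellipse a_t = (r₁ + r₂)/2 = 3.011×10⁶ m.
At r₁: circular v_c1 = √(μ/r₁) = 1614 m/s; transfer-perilune v_p = √[μ(2/r₁ − 1/a_t)] = 1893 m/s.
Δv₁ = v_p − v_c1 = 278.6 m/s.
At r₂: circular v_c2 = √(μ/r₂) = 1088 m/s; transfer-apolune v_a = √[μ(2/r₂ − 1/a_t)] = 860.5 m/s.
Δv₂ = v_c2 − v_a = 227.9 m/s.
Total Δv = Δv₁ + Δv₂ = 506.5 m/s.

Δv_total ≈ 507 m/s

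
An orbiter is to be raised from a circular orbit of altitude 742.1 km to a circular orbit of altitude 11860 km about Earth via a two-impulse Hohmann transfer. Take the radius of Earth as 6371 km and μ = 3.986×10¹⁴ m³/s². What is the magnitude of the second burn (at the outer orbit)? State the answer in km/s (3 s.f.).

r₁ = 6371 + 742.1 = 7113.1 km = 7.1131×10⁶ m.
r₂ = 6371 + 11860 = 18231 km = 1.8231×10⁷ m.
Transfer ellipse a_t = (r₁ + r₂)/2 = 1.267×10⁷ m.
At r₁: circular v_c1 = √(μ/r₁) = 7486 m/s; transfer-perigee v_p = √[μ(2/r₁ − 1/a_t)] = 8979 m/s.
At r₂: circular v_c2 = √(μ/r₂) = 4676 m/s; transfer-apogee v_a = √[μ(2/r₂ − 1/a_t)] = 3503 m/s.
Δv₂ = v_c2 − v_a = 1173 m/s.
= 1.173 km/s.

Δv ≈ 1.17 km/s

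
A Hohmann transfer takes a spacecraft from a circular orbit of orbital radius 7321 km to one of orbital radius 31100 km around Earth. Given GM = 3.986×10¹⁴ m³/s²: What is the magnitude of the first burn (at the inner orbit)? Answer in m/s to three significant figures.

r₁ = 7321 km = 7.321×10⁶ m.
r₂ = 31100 km = 3.110×10⁷ m.
Transfer ellipse a_t = (r₁ + r₂)/2 = 1.921×10⁷ m.
At r₁: circular v_c1 = √(μ/r₁) = 7379 m/s; transfer-perigee v_p = √[μ(2/r₁ − 1/a_t)] = 9388 m/s.
Δv₁ = v_p − v_c1 = 2010 m/s.

Δv ≈ 2010 m/s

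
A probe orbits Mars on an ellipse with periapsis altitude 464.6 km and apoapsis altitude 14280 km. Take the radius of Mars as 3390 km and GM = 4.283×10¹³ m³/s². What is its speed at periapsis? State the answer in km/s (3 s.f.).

v ≈ 4.27 km/s

r_p = 3390 + 464.6 = 3854.6 km = 3.8546×10⁶ m.
r_a = 3390 + 14280 = 17670 km = 1.7670×10⁷ m.
Semi-major axis a = (r_p + r_a)/2 = 10762 km = 1.076×10⁷ m.
Vis-viva: v² = μ(2/r − 1/a) = 4.283×10¹³ × (5.189×10⁻⁷ − 9.292×10⁻⁸) = 1.824×10⁷ m²/s².
v = 4271 m/s = 4.271 km/s.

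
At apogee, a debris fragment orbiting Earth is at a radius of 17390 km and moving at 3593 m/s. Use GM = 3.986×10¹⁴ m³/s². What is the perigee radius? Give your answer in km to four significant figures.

r_a = 1.739×10⁷ m.
Specific energy ε = v²/2 − μ/r = -1.647×10⁷ J/kg, so a = −μ/(2ε) = 1.210×10⁷ m.
The apsides satisfy r_p + r_a = 2a, so the perigee radius is 2a − r_a = 6.817×10⁶ m = 6816.9 km.

perigee radius ≈ 6817 km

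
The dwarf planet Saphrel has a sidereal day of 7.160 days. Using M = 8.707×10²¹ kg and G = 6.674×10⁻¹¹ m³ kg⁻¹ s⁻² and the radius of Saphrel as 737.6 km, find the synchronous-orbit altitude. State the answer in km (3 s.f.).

μ = GM = 6.674×10⁻¹¹ × 8.707×10²¹ = 5.811×10¹¹ m³/s².
T = 7.160 days = 6.186×10⁵ s.
A synchronous orbit has period T, so by Kepler's third law a = (μT²/4π²)^(1/3).
μT²/4π² = 5.811×10¹¹ × (6.186×10⁵)² / 39.48 = 5.633×10²¹ m³.
a = 1.779×10⁷ m = 17793 km.
Altitude h = a − R = 17793 − 737.6 = 17055 km.

h_sync ≈ 17100 km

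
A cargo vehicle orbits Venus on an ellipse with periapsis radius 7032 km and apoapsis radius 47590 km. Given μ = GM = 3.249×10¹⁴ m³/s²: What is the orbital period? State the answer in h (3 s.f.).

T ≈ 13.8 h

Semi-major axis a = (r_p + r_a)/2 = (7032.0 + 47590)/2 = 27311 km = 2.731×10⁷ m.
By Kepler's third law T = 2π√(a³/μ) = 2π × 7.918×10³ = 4.975×10⁴ s.
= 13.82 h.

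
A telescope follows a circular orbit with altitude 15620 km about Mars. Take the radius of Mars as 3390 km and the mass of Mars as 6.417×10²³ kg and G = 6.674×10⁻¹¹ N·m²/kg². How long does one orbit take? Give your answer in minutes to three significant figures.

μ = GM = 6.674×10⁻¹¹ × 6.417×10²³ = 4.283×10¹³ m³/s².
r = 3390 + 15620 = 19010 km = 1.9010×10⁷ m.
Kepler's third law: T = 2π√(r³/μ) = 2π√((1.901×10⁷)³ / 4.283×10¹³).
r³/μ = 1.604×10⁸ s², so T = 2π × 1.267×10⁴ = 7.958×10⁴ s.
Converting: 7.958×10⁴ s ÷ 60.00 = 1326 minutes.

T ≈ 1330 minutes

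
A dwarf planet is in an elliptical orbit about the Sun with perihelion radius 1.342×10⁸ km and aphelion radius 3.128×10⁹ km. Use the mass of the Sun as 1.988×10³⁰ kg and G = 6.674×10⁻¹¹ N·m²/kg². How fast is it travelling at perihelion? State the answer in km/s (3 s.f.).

μ = GM = 6.674×10⁻¹¹ × 1.988×10³⁰ = 1.327×10²⁰ m³/s².
Semi-major axis a = (r_p + r_a)/2 = 1.6311×10⁹ km = 1.631×10¹² m.
Vis-viva: v² = μ(2/r − 1/a) = 1.327×10²⁰ × (1.490×10⁻¹¹ − 6.131×10⁻¹³) = 1.896×10⁹ m²/s².
v = 43540 m/s = 43.54 km/s.

v ≈ 43.5 km/s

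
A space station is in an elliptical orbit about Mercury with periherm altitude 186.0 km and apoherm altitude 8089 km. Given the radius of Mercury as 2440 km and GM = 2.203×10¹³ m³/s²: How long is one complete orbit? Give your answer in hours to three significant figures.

r_p = 2440 + 186.0 = 2626.0 km = 2.6260×10⁶ m.
r_a = 2440 + 8089 = 10529 km = 1.0529×10⁷ m.
Semi-major axis a = (r_p + r_a)/2 = (2626.0 + 10529)/2 = 6577.5 km = 6.578×10⁶ m.
By Kepler's third law T = 2π√(a³/μ) = 2π × 3.594×10³ = 2.258×10⁴ s.
= 6.273 hours.

T ≈ 6.27 hours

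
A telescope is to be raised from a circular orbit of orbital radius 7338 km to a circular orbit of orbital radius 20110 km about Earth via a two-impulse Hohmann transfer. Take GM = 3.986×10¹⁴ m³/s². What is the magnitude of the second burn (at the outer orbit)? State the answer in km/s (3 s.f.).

r₁ = 7338 km = 7.338×10⁶ m.
r₂ = 20110 km = 2.011×10⁷ m.
Transfer ellipse a_t = (r₁ + r₂)/2 = 1.372×10⁷ m.
At r₁: circular v_c1 = √(μ/r₁) = 7370 m/s; transfer-perigee v_p = √[μ(2/r₁ − 1/a_t)] = 8922 m/s.
At r₂: circular v_c2 = √(μ/r₂) = 4452 m/s; transfer-apogee v_a = √[μ(2/r₂ − 1/a_t)] = 3255 m/s.
Δv₂ = v_c2 − v_a = 1197 m/s.
= 1.197 km/s.

Δv ≈ 1.20 km/s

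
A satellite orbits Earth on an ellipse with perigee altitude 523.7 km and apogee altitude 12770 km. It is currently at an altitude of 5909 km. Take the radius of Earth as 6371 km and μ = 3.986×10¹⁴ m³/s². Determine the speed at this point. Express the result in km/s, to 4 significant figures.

r_p = 6371 + 523.7 = 6894.7 km = 6.8947×10⁶ m.
r_a = 6371 + 12770 = 19141 km = 1.9141×10⁷ m.
r = 6371 + 5909 = 12280 km = 1.228×10⁷ m.
Semi-major axis a = (r_p + r_a)/2 = 13018 km = 1.302×10⁷ m.
Vis-viva: v² = μ(2/r − 1/a) = 3.986×10¹⁴ × (1.629×10⁻⁷ − 7.682×10⁻⁸) = 3.430×10⁷ m²/s².
v = 5857 m/s = 5.857 km/s.

v ≈ 5.857 km/s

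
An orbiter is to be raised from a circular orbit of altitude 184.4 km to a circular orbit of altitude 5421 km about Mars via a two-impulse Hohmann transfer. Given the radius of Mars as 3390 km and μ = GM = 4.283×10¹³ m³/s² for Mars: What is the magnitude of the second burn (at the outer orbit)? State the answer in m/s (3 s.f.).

r₁ = 3390 + 184.4 = 3574.4 km = 3.5744×10⁶ m.
r₂ = 3390 + 5421 = 8811.0 km = 8.8110×10⁶ m.
Transfer ellipse a_t = (r₁ + r₂)/2 = 6.193×10⁶ m.
At r₁: circular v_c1 = √(μ/r₁) = 3462 m/s; transfer-periapsis v_p = √[μ(2/r₁ − 1/a_t)] = 4129 m/s.
At r₂: circular v_c2 = √(μ/r₂) = 2205 m/s; transfer-apoapsis v_a = √[μ(2/r₂ − 1/a_t)] = 1675 m/s.
Δv₂ = v_c2 − v_a = 529.7 m/s.

Δv ≈ 530 m/s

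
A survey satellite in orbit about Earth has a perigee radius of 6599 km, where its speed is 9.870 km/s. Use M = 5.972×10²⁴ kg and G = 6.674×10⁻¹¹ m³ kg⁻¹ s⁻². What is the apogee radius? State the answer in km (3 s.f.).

μ = GM = 6.674×10⁻¹¹ × 5.972×10²⁴ = 3.986×10¹⁴ m³/s².
r_p = 6.599×10⁶ m.
Specific energy ε = v²/2 − μ/r = -1.169×10⁷ J/kg, so a = −μ/(2ε) = 1.705×10⁷ m.
The apsides satisfy r_p + r_a = 2a, so the apogee radius is 2a − r_p = 2.750×10⁷ m = 27495 km.

apogee radius ≈ 27500 km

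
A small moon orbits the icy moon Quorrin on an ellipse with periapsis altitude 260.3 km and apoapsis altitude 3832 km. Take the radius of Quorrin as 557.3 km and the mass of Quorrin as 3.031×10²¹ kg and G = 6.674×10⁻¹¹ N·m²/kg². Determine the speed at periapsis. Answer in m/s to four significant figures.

μ = GM = 6.674×10⁻¹¹ × 3.031×10²¹ = 2.023×10¹¹ m³/s².
r_p = 557.3 + 260.3 = 817.60 km = 8.1760×10⁵ m.
r_a = 557.3 + 3832 = 4389.3 km = 4.3893×10⁶ m.
Semi-major axis a = (r_p + r_a)/2 = 2603.4 km = 2.603×10⁶ m.
Vis-viva: v² = μ(2/r − 1/a) = 2.023×10¹¹ × (2.446×10⁻⁶ − 3.841×10⁻⁷) = 4.171×10⁵ m²/s².
v = 645.9 m/s.

v ≈ 645.9 m/s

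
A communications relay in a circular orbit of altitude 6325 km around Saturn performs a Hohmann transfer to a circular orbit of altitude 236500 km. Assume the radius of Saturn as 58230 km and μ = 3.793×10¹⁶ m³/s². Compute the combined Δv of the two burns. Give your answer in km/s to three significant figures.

Δv_total ≈ 11.4 km/s

r₁ = 58230 + 6325 = 64555 km = 6.4555×10⁷ m.
r₂ = 58230 + 236500 = 294730 km = 2.9473×10⁸ m.
Transfer ellipse a_t = (r₁ + r₂)/2 = 1.796×10⁸ m.
At r₁: circular v_c1 = √(μ/r₁) = 24240 m/s; transfer-perikrone v_p = √[μ(2/r₁ − 1/a_t)] = 31050 m/s.
Δv₁ = v_p − v_c1 = 6808 m/s.
At r₂: circular v_c2 = √(μ/r₂) = 11340 m/s; transfer-apokrone v_a = √[μ(2/r₂ − 1/a_t)] = 6800 m/s.
Δv₂ = v_c2 − v_a = 4544 m/s.
Total Δv = Δv₁ + Δv₂ = 11350 m/s = 11.35 km/s.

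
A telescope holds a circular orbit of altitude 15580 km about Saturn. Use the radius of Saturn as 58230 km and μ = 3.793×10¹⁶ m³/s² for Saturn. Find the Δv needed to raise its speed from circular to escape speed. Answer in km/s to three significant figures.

r = 58230 + 15580 = 73810 km = 7.3810×10⁷ m.
Circular speed v_c = √(μ/r) = 22670 m/s.
Escape speed v_esc = √(2μ/r) = √2 × v_c = 32060 m/s.
Δv = v_esc − v_c = 9390 m/s = 9.390 km/s.

Δv ≈ 9.39 km/s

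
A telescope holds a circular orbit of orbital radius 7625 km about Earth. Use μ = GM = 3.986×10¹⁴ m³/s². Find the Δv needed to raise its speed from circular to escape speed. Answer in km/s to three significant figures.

Δv ≈ 2.99 km/s

r = 7625 km = 7.625×10⁶ m.
Circular speed v_c = √(μ/r) = 7230 m/s.
Escape speed v_esc = √(2μ/r) = √2 × v_c = 10230 m/s.
Δv = v_esc − v_c = 2995 m/s = 2.995 km/s.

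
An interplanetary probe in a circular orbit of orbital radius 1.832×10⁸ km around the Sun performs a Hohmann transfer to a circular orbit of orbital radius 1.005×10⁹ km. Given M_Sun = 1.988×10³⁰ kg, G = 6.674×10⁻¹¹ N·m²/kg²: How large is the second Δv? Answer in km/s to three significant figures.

Δv ≈ 5.11 km/s

μ = GM = 6.674×10⁻¹¹ × 1.988×10³⁰ = 1.327×10²⁰ m³/s².
r₁ = 1.832×10⁸ km = 1.832×10¹¹ m.
r₂ = 1.005×10⁹ km = 1.005×10¹² m.
Transfer ellipse a_t = (r₁ + r₂)/2 = 5.941×10¹¹ m.
At r₁: circular v_c1 = √(μ/r₁) = 26910 m/s; transfer-perihelion v_p = √[μ(2/r₁ − 1/a_t)] = 35000 m/s.
At r₂: circular v_c2 = √(μ/r₂) = 11490 m/s; transfer-aphelion v_a = √[μ(2/r₂ − 1/a_t)] = 6380 m/s.
Δv₂ = v_c2 − v_a = 5110 m/s.
= 5.110 km/s.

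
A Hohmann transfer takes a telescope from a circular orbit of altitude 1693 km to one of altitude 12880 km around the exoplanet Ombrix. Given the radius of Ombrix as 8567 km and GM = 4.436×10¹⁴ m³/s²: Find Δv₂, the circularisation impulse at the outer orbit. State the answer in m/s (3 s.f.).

r₁ = 8567 + 1693 = 10260 km = 1.0260×10⁷ m.
r₂ = 8567 + 12880 = 21447 km = 2.1447×10⁷ m.
Transfer ellipse a_t = (r₁ + r₂)/2 = 1.585×10⁷ m.
At r₁: circular v_c1 = √(μ/r₁) = 6575 m/s; transfer-periapsis v_p = √[μ(2/r₁ − 1/a_t)] = 7648 m/s.
At r₂: circular v_c2 = √(μ/r₂) = 4548 m/s; transfer-apoapsis v_a = √[μ(2/r₂ − 1/a_t)] = 3659 m/s.
Δv₂ = v_c2 − v_a = 889.2 m/s.

Δv ≈ 889 m/s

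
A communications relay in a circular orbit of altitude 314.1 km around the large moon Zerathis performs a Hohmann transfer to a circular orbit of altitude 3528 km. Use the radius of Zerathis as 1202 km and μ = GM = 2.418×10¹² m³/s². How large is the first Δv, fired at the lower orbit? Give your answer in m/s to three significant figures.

r₁ = 1202 + 314.1 = 1516.1 km = 1.5161×10⁶ m.
r₂ = 1202 + 3528 = 4730.0 km = 4.7300×10⁶ m.
Transfer ellipse a_t = (r₁ + r₂)/2 = 3.123×10⁶ m.
At r₁: circular v_c1 = √(μ/r₁) = 1263 m/s; transfer-periapsis v_p = √[μ(2/r₁ − 1/a_t)] = 1554 m/s.
Δv₁ = v_p − v_c1 = 291.3 m/s.

Δv ≈ 291 m/s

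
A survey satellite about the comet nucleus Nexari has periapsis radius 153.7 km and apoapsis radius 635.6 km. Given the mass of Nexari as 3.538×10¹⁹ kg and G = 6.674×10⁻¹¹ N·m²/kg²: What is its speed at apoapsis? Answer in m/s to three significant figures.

μ = GM = 6.674×10⁻¹¹ × 3.538×10¹⁹ = 2.361×10⁹ m³/s².
Semi-major axis a = (r_p + r_a)/2 = 394.65 km = 3.946×10⁵ m.
Vis-viva: v² = μ(2/r − 1/a) = 2.361×10⁹ × (3.147×10⁻⁶ − 2.534×10⁻⁶) = 1.447×10³ m²/s².
v = 38.04 m/s.

v ≈ 38.0 m/s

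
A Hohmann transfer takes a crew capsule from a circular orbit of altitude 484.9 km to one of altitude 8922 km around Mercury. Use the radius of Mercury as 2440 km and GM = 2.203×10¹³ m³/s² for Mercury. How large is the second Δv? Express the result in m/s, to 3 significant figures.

r₁ = 2440 + 484.9 = 2924.9 km = 2.9249×10⁶ m.
r₂ = 2440 + 8922 = 11362 km = 1.1362×10⁷ m.
Transfer ellipse a_t = (r₁ + r₂)/2 = 7.143×10⁶ m.
At r₁: circular v_c1 = √(μ/r₁) = 2744 m/s; transfer-periherm v_p = √[μ(2/r₁ − 1/a_t)] = 3461 m/s.
At r₂: circular v_c2 = √(μ/r₂) = 1392 m/s; transfer-apoherm v_a = √[μ(2/r₂ − 1/a_t)] = 891.0 m/s.
Δv₂ = v_c2 − v_a = 501.4 m/s.

Δv ≈ 501 m/s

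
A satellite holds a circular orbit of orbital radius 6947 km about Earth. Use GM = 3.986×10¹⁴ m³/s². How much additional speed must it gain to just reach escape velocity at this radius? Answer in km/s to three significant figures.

Δv ≈ 3.14 km/s

r = 6947 km = 6.947×10⁶ m.
Circular speed v_c = √(μ/r) = 7575 m/s.
Escape speed v_esc = √(2μ/r) = √2 × v_c = 10710 m/s.
Δv = v_esc − v_c = 3138 m/s = 3.138 km/s.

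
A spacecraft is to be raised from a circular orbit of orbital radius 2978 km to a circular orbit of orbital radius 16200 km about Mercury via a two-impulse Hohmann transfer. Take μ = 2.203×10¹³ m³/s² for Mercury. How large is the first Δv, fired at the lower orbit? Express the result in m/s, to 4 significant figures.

Δv ≈ 815.4 m/s

r₁ = 2978 km = 2.978×10⁶ m.
r₂ = 16200 km = 1.620×10⁷ m.
Transfer ellipse a_t = (r₁ + r₂)/2 = 9.589×10⁶ m.
At r₁: circular v_c1 = √(μ/r₁) = 2720 m/s; transfer-periherm v_p = √[μ(2/r₁ − 1/a_t)] = 3535 m/s.
Δv₁ = v_p − v_c1 = 815.4 m/s.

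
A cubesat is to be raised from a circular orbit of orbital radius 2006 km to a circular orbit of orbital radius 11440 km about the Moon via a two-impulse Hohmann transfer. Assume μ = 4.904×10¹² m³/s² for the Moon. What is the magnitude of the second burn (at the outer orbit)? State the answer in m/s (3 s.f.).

Δv ≈ 297 m/s

r₁ = 2006 km = 2.006×10⁶ m.
r₂ = 11440 km = 1.144×10⁷ m.
Transfer ellipse a_t = (r₁ + r₂)/2 = 6.723×10⁶ m.
At r₁: circular v_c1 = √(μ/r₁) = 1564 m/s; transfer-perilune v_p = √[μ(2/r₁ − 1/a_t)] = 2040 m/s.
At r₂: circular v_c2 = √(μ/r₂) = 654.7 m/s; transfer-apolune v_a = √[μ(2/r₂ − 1/a_t)] = 357.6 m/s.
Δv₂ = v_c2 − v_a = 297.1 m/s.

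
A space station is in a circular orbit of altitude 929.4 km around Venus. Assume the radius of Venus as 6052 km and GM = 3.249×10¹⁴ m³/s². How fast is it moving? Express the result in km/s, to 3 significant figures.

v ≈ 6.82 km/s

r = 6052 + 929.4 = 6981.4 km = 6.9814×10⁶ m.
For a circular orbit v = √(μ/r) = √(3.249×10¹⁴ / 6.981×10⁶) = √(4.654×10⁷) = 6822 m/s.
That is 6.822 km/s.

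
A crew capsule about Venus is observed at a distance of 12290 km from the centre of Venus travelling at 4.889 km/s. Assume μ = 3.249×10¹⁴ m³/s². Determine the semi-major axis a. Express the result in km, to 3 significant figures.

r = 1.229×10⁷ m.
Vis-viva rearranged: 1/a = 2/r − v²/μ = 1.627×10⁻⁷ − 7.357×10⁻⁸ = 8.917×10⁻⁸ m⁻¹.
a = 1.122×10⁷ m = 11215 km.

a ≈ 11200 km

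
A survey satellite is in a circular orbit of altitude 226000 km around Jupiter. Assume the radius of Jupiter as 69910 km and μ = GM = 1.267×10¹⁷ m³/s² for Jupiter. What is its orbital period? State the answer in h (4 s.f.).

r = 69910 + 226000 = 295910 km = 2.9591×10⁸ m.
Kepler's third law: T = 2π√(r³/μ) = 2π√((2.959×10⁸)³ / 1.267×10¹⁷).
r³/μ = 2.045×10⁸ s², so T = 2π × 1.430×10⁴ = 8.985×10⁴ s.
Converting: 8.985×10⁴ s ÷ 3600 = 24.96 h.

T ≈ 24.96 h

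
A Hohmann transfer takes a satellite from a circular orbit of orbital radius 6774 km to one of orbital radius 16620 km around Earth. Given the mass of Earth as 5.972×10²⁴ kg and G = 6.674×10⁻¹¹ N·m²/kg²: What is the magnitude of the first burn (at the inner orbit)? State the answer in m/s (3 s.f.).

μ = GM = 6.674×10⁻¹¹ × 5.972×10²⁴ = 3.986×10¹⁴ m³/s².
r₁ = 6774 km = 6.774×10⁶ m.
r₂ = 16620 km = 1.662×10⁷ m.
Transfer ellipse a_t = (r₁ + r₂)/2 = 1.170×10⁷ m.
At r₁: circular v_c1 = √(μ/r₁) = 7671 m/s; transfer-perigee v_p = √[μ(2/r₁ − 1/a_t)] = 9143 m/s.
Δv₁ = v_p − v_c1 = 1473 m/s.

Δv ≈ 1470 m/s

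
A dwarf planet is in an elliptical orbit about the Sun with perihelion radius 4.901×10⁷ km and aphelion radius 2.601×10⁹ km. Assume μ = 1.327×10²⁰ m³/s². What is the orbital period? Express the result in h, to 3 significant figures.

Semi-major axis a = (r_p + r_a)/2 = (4.9010×10⁷ + 2.6010×10⁹)/2 = 1.3250×10⁹ km = 1.325×10¹² m.
By Kepler's third law T = 2π√(a³/μ) = 2π × 1.324×10⁸ = 8.319×10⁸ s.
= 2.311×10⁵ h.

T ≈ 231000 h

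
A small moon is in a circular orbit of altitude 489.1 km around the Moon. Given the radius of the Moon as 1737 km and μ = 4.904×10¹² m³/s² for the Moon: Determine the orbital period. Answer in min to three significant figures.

T ≈ 157 min

r = 1737 + 489.1 = 2226.1 km = 2.2261×10⁶ m.
Kepler's third law: T = 2π√(r³/μ) = 2π√((2.226×10⁶)³ / 4.904×10¹²).
r³/μ = 2.249×10⁶ s², so T = 2π × 1.500×10³ = 9.424×10³ s.
Converting: 9.424×10³ s ÷ 60.00 = 157.1 min.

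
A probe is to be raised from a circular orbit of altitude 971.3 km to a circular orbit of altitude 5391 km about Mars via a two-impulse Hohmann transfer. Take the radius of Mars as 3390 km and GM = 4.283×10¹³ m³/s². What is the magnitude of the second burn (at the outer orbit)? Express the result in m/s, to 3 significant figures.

r₁ = 3390 + 971.3 = 4361.3 km = 4.3613×10⁶ m.
r₂ = 3390 + 5391 = 8781.0 km = 8.7810×10⁶ m.
Transfer ellipse a_t = (r₁ + r₂)/2 = 6.571×10⁶ m.
At r₁: circular v_c1 = √(μ/r₁) = 3134 m/s; transfer-periapsis v_p = √[μ(2/r₁ − 1/a_t)] = 3623 m/s.
At r₂: circular v_c2 = √(μ/r₂) = 2209 m/s; transfer-apoapsis v_a = √[μ(2/r₂ − 1/a_t)] = 1799 m/s.
Δv₂ = v_c2 − v_a = 409.3 m/s.

Δv ≈ 409 m/s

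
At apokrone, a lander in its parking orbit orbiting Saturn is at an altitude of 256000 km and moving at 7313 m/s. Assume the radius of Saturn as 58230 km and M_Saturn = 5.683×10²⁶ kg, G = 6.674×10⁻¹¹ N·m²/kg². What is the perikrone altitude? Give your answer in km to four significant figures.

μ = GM = 6.674×10⁻¹¹ × 5.683×10²⁶ = 3.793×10¹⁶ m³/s².
r_a = 58230 + 256000 = 3.1423×10⁵ km = 3.142×10⁸ m.
Specific energy ε = v²/2 − μ/r = -9.396×10⁷ J/kg, so a = −μ/(2ε) = 2.018×10⁸ m.
The apsides satisfy r_p + r_a = 2a, so the perikrone radius is 2a − r_a = 8.942×10⁷ m = 89424 km.
Perikrone altitude = 89424 − 58230 = 31194 km.

perikrone altitude ≈ 31190 km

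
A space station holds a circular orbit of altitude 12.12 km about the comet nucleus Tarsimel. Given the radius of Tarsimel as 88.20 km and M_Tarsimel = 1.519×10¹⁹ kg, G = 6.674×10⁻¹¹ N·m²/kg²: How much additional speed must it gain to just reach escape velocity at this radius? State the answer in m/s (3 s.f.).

Δv ≈ 41.6 m/s

μ = GM = 6.674×10⁻¹¹ × 1.519×10¹⁹ = 1.014×10⁹ m³/s².
r = 88.20 + 12.12 = 100.32 km = 1.0032×10⁵ m.
Circular speed v_c = √(μ/r) = 100.5 m/s.
Escape speed v_esc = √(2μ/r) = √2 × v_c = 142.2 m/s.
Δv = v_esc − v_c = 41.64 m/s.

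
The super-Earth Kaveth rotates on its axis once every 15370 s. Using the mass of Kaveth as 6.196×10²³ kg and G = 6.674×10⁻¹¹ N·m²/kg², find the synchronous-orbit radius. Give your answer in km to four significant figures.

μ = GM = 6.674×10⁻¹¹ × 6.196×10²³ = 4.135×10¹³ m³/s².
A synchronous orbit has period T, so by Kepler's third law a = (μT²/4π²)^(1/3).
μT²/4π² = 4.135×10¹³ × (1.537×10⁴)² / 39.48 = 2.474×10²⁰ m³.
a = 6.278×10⁶ m = 6278.1 km.

r_sync ≈ 6278 km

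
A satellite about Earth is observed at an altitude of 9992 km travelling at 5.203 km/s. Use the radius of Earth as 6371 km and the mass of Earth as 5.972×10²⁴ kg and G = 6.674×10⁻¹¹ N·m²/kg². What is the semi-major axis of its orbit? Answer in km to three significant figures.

μ = GM = 6.674×10⁻¹¹ × 5.972×10²⁴ = 3.986×10¹⁴ m³/s².
r = 6371 + 9992 = 16363 km = 1.636×10⁷ m.
Vis-viva rearranged: 1/a = 2/r − v²/μ = 1.222×10⁻⁷ − 6.792×10⁻⁸ = 5.431×10⁻⁸ m⁻¹.
a = 1.841×10⁷ m = 18414 km.

a ≈ 18400 km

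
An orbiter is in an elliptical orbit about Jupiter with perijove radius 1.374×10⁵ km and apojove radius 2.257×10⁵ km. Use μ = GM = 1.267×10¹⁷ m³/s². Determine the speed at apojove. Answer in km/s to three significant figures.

Semi-major axis a = (r_p + r_a)/2 = 1.8155×10⁵ km = 1.816×10⁸ m.
Vis-viva: v² = μ(2/r − 1/a) = 1.267×10¹⁷ × (8.861×10⁻⁹ − 5.508×10⁻⁹) = 4.248×10⁸ m²/s².
v = 20610 m/s = 20.61 km/s.

v ≈ 20.6 km/s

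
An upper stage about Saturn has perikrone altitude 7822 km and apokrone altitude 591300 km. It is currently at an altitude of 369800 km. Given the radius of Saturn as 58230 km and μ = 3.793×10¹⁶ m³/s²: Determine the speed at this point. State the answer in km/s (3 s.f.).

v ≈ 8.44 km/s

r_p = 58230 + 7822 = 66052 km = 6.6052×10⁷ m.
r_a = 58230 + 591300 = 649530 km = 6.4953×10⁸ m.
r = 58230 + 369800 = 4.2803×10⁵ km = 4.280×10⁸ m.
Semi-major axis a = (r_p + r_a)/2 = 3.5779×10⁵ km = 3.578×10⁸ m.
Vis-viva: v² = μ(2/r − 1/a) = 3.793×10¹⁶ × (4.673×10⁻⁹ − 2.795×10⁻⁹) = 7.122×10⁷ m²/s².
v = 8439 m/s = 8.439 km/s.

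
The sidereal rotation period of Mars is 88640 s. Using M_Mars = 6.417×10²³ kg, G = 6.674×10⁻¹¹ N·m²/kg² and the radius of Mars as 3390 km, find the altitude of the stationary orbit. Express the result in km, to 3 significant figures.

h_sync ≈ 17000 km

μ = GM = 6.674×10⁻¹¹ × 6.417×10²³ = 4.283×10¹³ m³/s².
A synchronous orbit has period T, so by Kepler's third law a = (μT²/4π²)^(1/3).
μT²/4π² = 4.283×10¹³ × (8.864×10⁴)² / 39.48 = 8.524×10²¹ m³.
a = 2.043×10⁷ m = 20427 km.
Altitude h = a − R = 20427 − 3390 = 17037 km.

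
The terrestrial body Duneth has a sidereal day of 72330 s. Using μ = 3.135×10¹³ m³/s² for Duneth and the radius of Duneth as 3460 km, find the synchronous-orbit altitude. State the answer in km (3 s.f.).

A synchronous orbit has period T, so by Kepler's third law a = (μT²/4π²)^(1/3).
μT²/4π² = 3.135×10¹³ × (7.233×10⁴)² / 39.48 = 4.154×10²¹ m³.
a = 1.608×10⁷ m = 16076 km.
Altitude h = a − R = 16076 − 3460 = 12616 km.

h_sync ≈ 12600 km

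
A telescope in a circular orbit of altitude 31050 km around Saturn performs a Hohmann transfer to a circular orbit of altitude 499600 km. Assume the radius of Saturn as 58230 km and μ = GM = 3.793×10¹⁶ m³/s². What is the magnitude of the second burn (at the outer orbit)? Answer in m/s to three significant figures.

r₁ = 58230 + 31050 = 89280 km = 8.9280×10⁷ m.
r₂ = 58230 + 499600 = 557830 km = 5.5783×10⁸ m.
Transfer ellipse a_t = (r₁ + r₂)/2 = 3.236×10⁸ m.
At r₁: circular v_c1 = √(μ/r₁) = 20610 m/s; transfer-perikrone v_p = √[μ(2/r₁ − 1/a_t)] = 27060 m/s.
At r₂: circular v_c2 = √(μ/r₂) = 8246 m/s; transfer-apokrone v_a = √[μ(2/r₂ − 1/a_t)] = 4332 m/s.
Δv₂ = v_c2 − v_a = 3914 m/s.

Δv ≈ 3910 m/s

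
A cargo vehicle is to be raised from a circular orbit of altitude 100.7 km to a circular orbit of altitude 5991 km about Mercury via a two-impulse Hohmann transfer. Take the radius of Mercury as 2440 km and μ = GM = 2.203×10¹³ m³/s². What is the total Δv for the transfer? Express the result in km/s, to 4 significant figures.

Δv_total ≈ 1.222 km/s

r₁ = 2440 + 100.7 = 2540.7 km = 2.5407×10⁶ m.
r₂ = 2440 + 5991 = 8431.0 km = 8.4310×10⁶ m.
Transfer ellipse a_t = (r₁ + r₂)/2 = 5.486×10⁶ m.
At r₁: circular v_c1 = √(μ/r₁) = 2945 m/s; transfer-periherm v_p = √[μ(2/r₁ − 1/a_t)] = 3650 m/s.
Δv₁ = v_p − v_c1 = 705.8 m/s.
At r₂: circular v_c2 = √(μ/r₂) = 1616 m/s; transfer-apoherm v_a = √[μ(2/r₂ − 1/a_t)] = 1100 m/s.
Δv₂ = v_c2 − v_a = 516.4 m/s.
Total Δv = Δv₁ + Δv₂ = 1222 m/s = 1.222 km/s.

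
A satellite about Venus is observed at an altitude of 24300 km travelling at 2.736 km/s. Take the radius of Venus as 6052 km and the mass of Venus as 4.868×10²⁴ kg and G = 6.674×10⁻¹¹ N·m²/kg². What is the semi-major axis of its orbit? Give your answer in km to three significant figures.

μ = GM = 6.674×10⁻¹¹ × 4.868×10²⁴ = 3.249×10¹⁴ m³/s².
r = 6052 + 24300 = 30352 km = 3.035×10⁷ m.
Vis-viva rearranged: 1/a = 2/r − v²/μ = 6.589×10⁻⁸ − 2.304×10⁻⁸ = 4.285×10⁻⁸ m⁻¹.
a = 2.334×10⁷ m = 23336 km.

a ≈ 23300 km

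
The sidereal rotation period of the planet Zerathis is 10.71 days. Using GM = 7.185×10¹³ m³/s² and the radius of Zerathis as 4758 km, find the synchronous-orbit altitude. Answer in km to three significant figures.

T = 10.71 days = 9.253×10⁵ s.
A synchronous orbit has period T, so by Kepler's third law a = (μT²/4π²)^(1/3).
μT²/4π² = 7.185×10¹³ × (9.253×10⁵)² / 39.48 = 1.558×10²⁴ m³.
a = 1.159×10⁸ m = 1.1594×10⁵ km.
Altitude h = a − R = 1.1594×10⁵ − 4758 = 1.1118×10⁵ km.

h_sync ≈ 1.11×10⁵ km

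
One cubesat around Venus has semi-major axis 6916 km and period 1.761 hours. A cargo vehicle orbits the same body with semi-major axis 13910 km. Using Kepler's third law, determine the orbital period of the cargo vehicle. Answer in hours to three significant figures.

Kepler's third law: T² ∝ a³, so T₂ = T₁ (a₂/a₁)^(3/2).
a₂/a₁ = 2.011, (a₂/a₁)^(3/2) = 2.852.
T₂ = 1.761 × 2.852 = 5.023 hours.

T₂ ≈ 5.02 hours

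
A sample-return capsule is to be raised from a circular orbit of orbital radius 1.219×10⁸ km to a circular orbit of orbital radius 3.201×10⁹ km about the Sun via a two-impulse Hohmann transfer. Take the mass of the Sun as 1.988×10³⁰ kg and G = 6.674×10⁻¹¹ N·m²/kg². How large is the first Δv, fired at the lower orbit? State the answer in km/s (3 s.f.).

μ = GM = 6.674×10⁻¹¹ × 1.988×10³⁰ = 1.327×10²⁰ m³/s².
r₁ = 1.219×10⁸ km = 1.219×10¹¹ m.
r₂ = 3.201×10⁹ km = 3.201×10¹² m.
Transfer ellipse a_t = (r₁ + r₂)/2 = 1.661×10¹² m.
At r₁: circular v_c1 = √(μ/r₁) = 32990 m/s; transfer-perihelion v_p = √[μ(2/r₁ − 1/a_t)] = 45790 m/s.
Δv₁ = v_p − v_c1 = 12800 m/s.
= 12.80 km/s.

Δv ≈ 12.8 km/s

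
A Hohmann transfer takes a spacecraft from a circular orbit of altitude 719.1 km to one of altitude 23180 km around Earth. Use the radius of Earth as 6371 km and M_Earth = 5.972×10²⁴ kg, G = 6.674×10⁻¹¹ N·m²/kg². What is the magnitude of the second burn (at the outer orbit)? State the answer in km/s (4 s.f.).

μ = GM = 6.674×10⁻¹¹ × 5.972×10²⁴ = 3.986×10¹⁴ m³/s².
r₁ = 6371 + 719.1 = 7090.1 km = 7.0901×10⁶ m.
r₂ = 6371 + 23180 = 29551 km = 2.9551×10⁷ m.
Transfer ellipse a_t = (r₁ + r₂)/2 = 1.832×10⁷ m.
At r₁: circular v_c1 = √(μ/r₁) = 7498 m/s; transfer-perigee v_p = √[μ(2/r₁ − 1/a_t)] = 9522 m/s.
At r₂: circular v_c2 = √(μ/r₂) = 3673 m/s; transfer-apogee v_a = √[μ(2/r₂ − 1/a_t)] = 2285 m/s.
Δv₂ = v_c2 − v_a = 1388 m/s.
= 1.388 km/s.

Δv ≈ 1.388 km/s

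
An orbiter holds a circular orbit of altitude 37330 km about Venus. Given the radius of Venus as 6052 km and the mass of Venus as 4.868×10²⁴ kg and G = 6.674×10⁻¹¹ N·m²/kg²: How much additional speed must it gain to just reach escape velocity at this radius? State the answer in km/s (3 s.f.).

Δv ≈ 1.13 km/s

μ = GM = 6.674×10⁻¹¹ × 4.868×10²⁴ = 3.249×10¹⁴ m³/s².
r = 6052 + 37330 = 43382 km = 4.3382×10⁷ m.
Circular speed v_c = √(μ/r) = 2737 m/s.
Escape speed v_esc = √(2μ/r) = √2 × v_c = 3870 m/s.
Δv = v_esc − v_c = 1134 m/s = 1.134 km/s.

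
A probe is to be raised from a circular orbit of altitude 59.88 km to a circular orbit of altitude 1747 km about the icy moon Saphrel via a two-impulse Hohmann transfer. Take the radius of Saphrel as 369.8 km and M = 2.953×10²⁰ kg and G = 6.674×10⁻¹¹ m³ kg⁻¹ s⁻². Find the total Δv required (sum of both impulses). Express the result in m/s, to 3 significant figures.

Δv_total ≈ 102 m/s

μ = GM = 6.674×10⁻¹¹ × 2.953×10²⁰ = 1.971×10¹⁰ m³/s².
r₁ = 369.8 + 59.88 = 429.68 km = 4.2968×10⁵ m.
r₂ = 369.8 + 1747 = 2116.8 km = 2.1168×10⁶ m.
Transfer ellipse a_t = (r₁ + r₂)/2 = 1.273×10⁶ m.
At r₁: circular v_c1 = √(μ/r₁) = 214.2 m/s; transfer-periapsis v_p = √[μ(2/r₁ − 1/a_t)] = 276.1 m/s.
Δv₁ = v_p − v_c1 = 61.98 m/s.
At r₂: circular v_c2 = √(μ/r₂) = 96.49 m/s; transfer-apoapsis v_a = √[μ(2/r₂ − 1/a_t)] = 56.05 m/s.
Δv₂ = v_c2 − v_a = 40.44 m/s.
Total Δv = Δv₁ + Δv₂ = 102.4 m/s.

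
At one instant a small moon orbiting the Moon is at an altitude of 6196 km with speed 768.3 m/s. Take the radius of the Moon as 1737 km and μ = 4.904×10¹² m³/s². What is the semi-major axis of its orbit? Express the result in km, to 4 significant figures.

a ≈ 7591 km

r = 1737 + 6196 = 7933.0 km = 7.933×10⁶ m.
Vis-viva rearranged: 1/a = 2/r − v²/μ = 2.521×10⁻⁷ − 1.204×10⁻⁷ = 1.317×10⁻⁷ m⁻¹.
a = 7.591×10⁶ m = 7590.5 km.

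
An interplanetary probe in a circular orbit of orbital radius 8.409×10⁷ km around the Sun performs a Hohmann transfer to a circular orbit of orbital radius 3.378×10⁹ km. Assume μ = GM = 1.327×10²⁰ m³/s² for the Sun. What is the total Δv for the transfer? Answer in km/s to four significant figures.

Δv_total ≈ 20.65 km/s

r₁ = 8.409×10⁷ km = 8.409×10¹⁰ m.
r₂ = 3.378×10⁹ km = 3.378×10¹² m.
Transfer ellipse a_t = (r₁ + r₂)/2 = 1.731×10¹² m.
At r₁: circular v_c1 = √(μ/r₁) = 39720 m/s; transfer-perihelion v_p = √[μ(2/r₁ − 1/a_t)] = 55490 m/s.
Δv₁ = v_p − v_c1 = 15770 m/s.
At r₂: circular v_c2 = √(μ/r₂) = 6268 m/s; transfer-aphelion v_a = √[μ(2/r₂ − 1/a_t)] = 1381 m/s.
Δv₂ = v_c2 − v_a = 4886 m/s.
Total Δv = Δv₁ + Δv₂ = 20650 m/s = 20.65 km/s.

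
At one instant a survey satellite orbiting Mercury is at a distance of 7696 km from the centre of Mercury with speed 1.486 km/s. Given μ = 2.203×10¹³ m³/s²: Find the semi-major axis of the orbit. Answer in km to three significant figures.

r = 7.696×10⁶ m.
Vis-viva rearranged: 1/a = 2/r − v²/μ = 2.599×10⁻⁷ − 1.002×10⁻⁷ = 1.596×10⁻⁷ m⁻¹.
a = 6.264×10⁶ m = 6264.1 km.

a ≈ 6260 km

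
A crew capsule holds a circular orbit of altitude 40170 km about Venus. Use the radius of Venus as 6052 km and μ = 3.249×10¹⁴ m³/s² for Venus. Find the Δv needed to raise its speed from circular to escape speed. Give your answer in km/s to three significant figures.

r = 6052 + 40170 = 46222 km = 4.6222×10⁷ m.
Circular speed v_c = √(μ/r) = 2651 m/s.
Escape speed v_esc = √(2μ/r) = √2 × v_c = 3749 m/s.
Δv = v_esc − v_c = 1098 m/s = 1.098 km/s.

Δv ≈ 1.10 km/s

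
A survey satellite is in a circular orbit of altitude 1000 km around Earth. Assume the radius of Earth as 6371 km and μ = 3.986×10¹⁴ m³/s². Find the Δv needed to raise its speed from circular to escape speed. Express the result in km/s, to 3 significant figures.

r = 6371 + 1000 = 7371.0 km = 7.3710×10⁶ m.
Circular speed v_c = √(μ/r) = 7354 m/s.
Escape speed v_esc = √(2μ/r) = √2 × v_c = 10400 m/s.
Δv = v_esc − v_c = 3046 m/s = 3.046 km/s.

Δv ≈ 3.05 km/s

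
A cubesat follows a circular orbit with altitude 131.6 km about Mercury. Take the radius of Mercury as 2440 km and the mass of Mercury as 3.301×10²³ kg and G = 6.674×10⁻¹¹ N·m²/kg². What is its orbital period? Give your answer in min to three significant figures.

T ≈ 92.0 min

μ = GM = 6.674×10⁻¹¹ × 3.301×10²³ = 2.203×10¹³ m³/s².
r = 2440 + 131.6 = 2571.6 km = 2.5716×10⁶ m.
Kepler's third law: T = 2π√(r³/μ) = 2π√((2.572×10⁶)³ / 2.203×10¹³).
r³/μ = 7.719×10⁵ s², so T = 2π × 8.786×10² = 5.520×10³ s.
Converting: 5.520×10³ s ÷ 60.00 = 92.01 min.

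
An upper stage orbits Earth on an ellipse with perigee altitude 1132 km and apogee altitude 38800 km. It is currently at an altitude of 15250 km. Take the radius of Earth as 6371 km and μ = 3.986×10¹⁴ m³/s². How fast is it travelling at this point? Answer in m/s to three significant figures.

r_p = 6371 + 1132 = 7503.0 km = 7.5030×10⁶ m.
r_a = 6371 + 38800 = 45171 km = 4.5171×10⁷ m.
r = 6371 + 15250 = 21621 km = 2.162×10⁷ m.
Semi-major axis a = (r_p + r_a)/2 = 26337 km = 2.634×10⁷ m.
Vis-viva: v² = μ(2/r − 1/a) = 3.986×10¹⁴ × (9.250×10⁻⁸ − 3.797×10⁻⁸) = 2.174×10⁷ m²/s².
v = 4662 m/s.

v ≈ 4660 m/s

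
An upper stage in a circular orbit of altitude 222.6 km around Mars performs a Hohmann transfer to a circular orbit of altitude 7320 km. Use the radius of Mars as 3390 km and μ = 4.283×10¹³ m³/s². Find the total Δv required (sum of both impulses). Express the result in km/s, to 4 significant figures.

Δv_total ≈ 1.347 km/s

r₁ = 3390 + 222.6 = 3612.6 km = 3.6126×10⁶ m.
r₂ = 3390 + 7320 = 10710 km = 1.0710×10⁷ m.
Transfer ellipse a_t = (r₁ + r₂)/2 = 7.161×10⁶ m.
At r₁: circular v_c1 = √(μ/r₁) = 3443 m/s; transfer-periapsis v_p = √[μ(2/r₁ − 1/a_t)] = 4211 m/s.
Δv₁ = v_p − v_c1 = 767.6 m/s.
At r₂: circular v_c2 = √(μ/r₂) = 2000 m/s; transfer-apoapsis v_a = √[μ(2/r₂ − 1/a_t)] = 1420 m/s.
Δv₂ = v_c2 − v_a = 579.4 m/s.
Total Δv = Δv₁ + Δv₂ = 1347 m/s = 1.347 km/s.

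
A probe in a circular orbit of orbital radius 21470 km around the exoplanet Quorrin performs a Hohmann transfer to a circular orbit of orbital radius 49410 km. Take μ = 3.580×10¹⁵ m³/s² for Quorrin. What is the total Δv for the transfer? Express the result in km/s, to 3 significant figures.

r₁ = 21470 km = 2.147×10⁷ m.
r₂ = 49410 km = 4.941×10⁷ m.
Transfer ellipse a_t = (r₁ + r₂)/2 = 3.544×10⁷ m.
At r₁: circular v_c1 = √(μ/r₁) = 12910 m/s; transfer-periapsis v_p = √[μ(2/r₁ − 1/a_t)] = 15250 m/s.
Δv₁ = v_p − v_c1 = 2334 m/s.
At r₂: circular v_c2 = √(μ/r₂) = 8512 m/s; transfer-apoapsis v_a = √[μ(2/r₂ − 1/a_t)] = 6625 m/s.
Δv₂ = v_c2 − v_a = 1887 m/s.
Total Δv = Δv₁ + Δv₂ = 4221 m/s = 4.221 km/s.

Δv_total ≈ 4.22 km/s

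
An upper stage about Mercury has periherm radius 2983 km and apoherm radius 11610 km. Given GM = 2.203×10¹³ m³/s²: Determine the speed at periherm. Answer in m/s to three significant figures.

v ≈ 3430 m/s

Semi-major axis a = (r_p + r_a)/2 = 7296.5 km = 7.296×10⁶ m.
Vis-viva: v² = μ(2/r − 1/a) = 2.203×10¹³ × (6.705×10⁻⁷ − 1.371×10⁻⁷) = 1.175×10⁷ m²/s².
v = 3428 m/s.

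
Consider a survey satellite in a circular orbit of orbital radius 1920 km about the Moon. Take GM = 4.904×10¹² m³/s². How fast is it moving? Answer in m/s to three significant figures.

r = 1920 km = 1.920×10⁶ m.
For a circular orbit v = √(μ/r) = √(4.904×10¹² / 1.920×10⁶) = √(2.554×10⁶) = 1598 m/s.

v ≈ 1600 m/s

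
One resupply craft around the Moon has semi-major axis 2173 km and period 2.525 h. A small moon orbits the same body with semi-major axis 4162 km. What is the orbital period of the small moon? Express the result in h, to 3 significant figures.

T₂ ≈ 6.69 h

Kepler's third law: T² ∝ a³, so T₂ = T₁ (a₂/a₁)^(3/2).
a₂/a₁ = 1.915, (a₂/a₁)^(3/2) = 2.651.
T₂ = 2.525 × 2.651 = 6.693 h.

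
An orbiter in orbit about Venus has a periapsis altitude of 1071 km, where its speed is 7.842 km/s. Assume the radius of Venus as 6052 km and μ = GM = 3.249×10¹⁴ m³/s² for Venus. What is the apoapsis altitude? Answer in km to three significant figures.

apoapsis altitude ≈ 8680 km

r_p = 6052 + 1071 = 7123.0 km = 7.123×10⁶ m.
Specific energy ε = v²/2 − μ/r = -1.486×10⁷ J/kg, so a = −μ/(2ε) = 1.093×10⁷ m.
The apsides satisfy r_p + r_a = 2a, so the apoapsis radius is 2a − r_p = 1.473×10⁷ m = 14735 km.
Apoapsis altitude = 14735 − 6052 = 8682.7 km.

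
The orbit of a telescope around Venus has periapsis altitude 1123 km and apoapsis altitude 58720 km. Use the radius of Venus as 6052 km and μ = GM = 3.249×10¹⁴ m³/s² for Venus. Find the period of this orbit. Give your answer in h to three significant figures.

T ≈ 20.9 h

r_p = 6052 + 1123 = 7175.0 km = 7.1750×10⁶ m.
r_a = 6052 + 58720 = 64772 km = 6.4772×10⁷ m.
Semi-major axis a = (r_p + r_a)/2 = (7175.0 + 64772)/2 = 35974 km = 3.597×10⁷ m.
By Kepler's third law T = 2π√(a³/μ) = 2π × 1.197×10⁴ = 7.521×10⁴ s.
= 20.89 h.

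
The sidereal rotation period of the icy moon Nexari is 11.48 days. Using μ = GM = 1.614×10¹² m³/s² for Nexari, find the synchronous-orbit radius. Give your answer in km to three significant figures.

T = 11.48 days = 9.919×10⁵ s.
A synchronous orbit has period T, so by Kepler's third law a = (μT²/4π²)^(1/3).
μT²/4π² = 1.614×10¹² × (9.919×10⁵)² / 39.48 = 4.022×10²² m³.
a = 3.426×10⁷ m = 34262 km.

r_sync ≈ 34300 km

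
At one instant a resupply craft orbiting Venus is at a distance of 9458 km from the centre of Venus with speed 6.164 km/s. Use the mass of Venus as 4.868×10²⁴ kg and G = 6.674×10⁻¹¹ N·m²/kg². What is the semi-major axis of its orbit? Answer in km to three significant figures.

μ = GM = 6.674×10⁻¹¹ × 4.868×10²⁴ = 3.249×10¹⁴ m³/s².
r = 9.458×10⁶ m.
Specific orbital energy ε = v²/2 − μ/r = (6164)²/2 − 3.249×10¹⁴/9.458×10⁶ = -1.535×10⁷ J/kg.
Since ε = −μ/(2a), a = −μ/(2ε) = 1.058×10⁷ m = 10580 km.

a ≈ 10600 km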